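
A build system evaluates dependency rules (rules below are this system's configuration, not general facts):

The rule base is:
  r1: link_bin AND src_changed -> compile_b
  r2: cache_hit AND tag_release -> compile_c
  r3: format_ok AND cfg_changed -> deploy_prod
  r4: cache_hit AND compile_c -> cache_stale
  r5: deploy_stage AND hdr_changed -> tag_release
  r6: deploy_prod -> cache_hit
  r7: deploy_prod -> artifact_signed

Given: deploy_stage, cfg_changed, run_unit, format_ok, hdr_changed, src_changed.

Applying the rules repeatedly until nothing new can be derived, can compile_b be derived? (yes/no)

no

[1] r3 [format_ok AND cfg_changed -> deploy_prod]; r5 [deploy_stage AND hdr_changed -> tag_release]. ⇒ new: deploy_prod, tag_release.
[2] r6 [deploy_prod -> cache_hit]; r7 [deploy_prod -> artifact_signed]. ⇒ new: cache_hit, artifact_signed.
[3] r2 [cache_hit AND tag_release -> compile_c]. ⇒ new: compile_c.
[4] r4 [cache_hit AND compile_c -> cache_stale]. ⇒ new: cache_stale.
Fixed point reached. compile_b is concluded only by r1; r1 needs link_bin (never derived).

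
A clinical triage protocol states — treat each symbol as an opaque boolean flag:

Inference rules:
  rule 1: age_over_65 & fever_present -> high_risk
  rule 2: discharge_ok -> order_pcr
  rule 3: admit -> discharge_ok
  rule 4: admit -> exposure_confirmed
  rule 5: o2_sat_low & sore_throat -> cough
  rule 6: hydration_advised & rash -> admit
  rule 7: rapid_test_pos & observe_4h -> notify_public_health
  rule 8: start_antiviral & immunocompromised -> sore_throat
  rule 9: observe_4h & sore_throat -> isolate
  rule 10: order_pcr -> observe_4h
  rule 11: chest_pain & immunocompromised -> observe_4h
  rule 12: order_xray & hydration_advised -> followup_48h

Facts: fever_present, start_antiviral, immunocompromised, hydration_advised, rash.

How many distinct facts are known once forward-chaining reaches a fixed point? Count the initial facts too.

12

Round 1 fires rule 6, rule 8, giving admit, sore_throat.
Round 2 fires rule 3, rule 4, giving discharge_ok, exposure_confirmed.
Round 3 fires rule 2, giving order_pcr.
Round 4 fires rule 10, giving observe_4h.
Round 5 fires rule 9, giving isolate.
Closure: {admit, discharge_ok, exposure_confirmed, fever_present, hydration_advised, immunocompromised, isolate, observe_4h, order_pcr, rash, sore_throat, start_antiviral} — 12 facts.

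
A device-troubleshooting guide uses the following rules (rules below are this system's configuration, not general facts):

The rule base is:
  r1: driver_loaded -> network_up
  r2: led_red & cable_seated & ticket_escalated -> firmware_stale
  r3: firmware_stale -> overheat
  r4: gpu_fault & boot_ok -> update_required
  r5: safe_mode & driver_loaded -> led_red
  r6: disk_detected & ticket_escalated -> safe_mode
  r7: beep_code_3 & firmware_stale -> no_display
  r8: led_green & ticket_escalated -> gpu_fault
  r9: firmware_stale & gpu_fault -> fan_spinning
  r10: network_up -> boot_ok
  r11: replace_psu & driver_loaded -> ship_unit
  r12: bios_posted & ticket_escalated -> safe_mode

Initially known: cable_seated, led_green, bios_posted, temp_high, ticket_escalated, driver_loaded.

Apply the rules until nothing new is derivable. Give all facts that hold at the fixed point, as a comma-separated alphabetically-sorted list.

bios_posted, boot_ok, cable_seated, driver_loaded, fan_spinning, firmware_stale, gpu_fault, led_green, led_red, network_up, overheat, safe_mode, temp_high, ticket_escalated, update_required

Round 1 — r1, r8, r12, derive network_up, gpu_fault, safe_mode.
Round 2 — r5, r10, derive led_red, boot_ok.
Round 3 — r2, r4, derive firmware_stale, update_required.
Round 4 — r3, r9, derive overheat, fan_spinning.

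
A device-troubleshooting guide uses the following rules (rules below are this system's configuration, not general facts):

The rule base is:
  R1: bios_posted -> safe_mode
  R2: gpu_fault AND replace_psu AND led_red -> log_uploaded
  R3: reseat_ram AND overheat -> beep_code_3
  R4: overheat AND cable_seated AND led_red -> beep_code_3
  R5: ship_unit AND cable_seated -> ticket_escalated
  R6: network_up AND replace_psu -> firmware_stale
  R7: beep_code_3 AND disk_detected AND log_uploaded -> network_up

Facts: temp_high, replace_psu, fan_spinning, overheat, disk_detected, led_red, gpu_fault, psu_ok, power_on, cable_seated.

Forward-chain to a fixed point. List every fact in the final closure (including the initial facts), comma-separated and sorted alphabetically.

beep_code_3, cable_seated, disk_detected, fan_spinning, firmware_stale, gpu_fault, led_red, log_uploaded, network_up, overheat, power_on, psu_ok, replace_psu, temp_high

Round 1 — R2, R4, derive log_uploaded, beep_code_3.
Round 2 — R7, derive network_up.
Round 3 — R6, derive firmware_stale.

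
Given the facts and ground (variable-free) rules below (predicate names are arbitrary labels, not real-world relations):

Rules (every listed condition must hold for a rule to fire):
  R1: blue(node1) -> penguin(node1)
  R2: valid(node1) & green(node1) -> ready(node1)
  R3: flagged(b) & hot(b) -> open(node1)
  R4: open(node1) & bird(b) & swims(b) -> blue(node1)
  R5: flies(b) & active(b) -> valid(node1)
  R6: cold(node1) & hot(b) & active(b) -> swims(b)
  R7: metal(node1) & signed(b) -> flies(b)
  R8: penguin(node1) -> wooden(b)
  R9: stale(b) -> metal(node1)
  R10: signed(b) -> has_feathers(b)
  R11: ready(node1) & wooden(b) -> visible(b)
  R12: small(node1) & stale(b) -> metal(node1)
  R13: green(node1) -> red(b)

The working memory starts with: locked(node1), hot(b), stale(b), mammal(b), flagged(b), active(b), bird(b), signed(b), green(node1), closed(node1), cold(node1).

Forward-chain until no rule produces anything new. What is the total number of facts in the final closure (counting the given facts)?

23

Round 1 fires R3, R6, R9, R10, R13, giving open(node1), swims(b), metal(node1), has_feathers(b), red(b).
Round 2 fires R4, R7, giving blue(node1), flies(b).
Round 3 fires R1, R5, giving penguin(node1), valid(node1).
Round 4 fires R2, R8, giving ready(node1), wooden(b).
Round 5 fires R11, giving visible(b).
Closure: {active(b), bird(b), blue(node1), closed(node1), cold(node1), flagged(b), flies(b), green(node1), has_feathers(b), hot(b), locked(node1), mammal(b), metal(node1), open(node1), penguin(node1), ready(node1), red(b), signed(b), stale(b), swims(b), valid(node1), visible(b), wooden(b)} — 23 facts.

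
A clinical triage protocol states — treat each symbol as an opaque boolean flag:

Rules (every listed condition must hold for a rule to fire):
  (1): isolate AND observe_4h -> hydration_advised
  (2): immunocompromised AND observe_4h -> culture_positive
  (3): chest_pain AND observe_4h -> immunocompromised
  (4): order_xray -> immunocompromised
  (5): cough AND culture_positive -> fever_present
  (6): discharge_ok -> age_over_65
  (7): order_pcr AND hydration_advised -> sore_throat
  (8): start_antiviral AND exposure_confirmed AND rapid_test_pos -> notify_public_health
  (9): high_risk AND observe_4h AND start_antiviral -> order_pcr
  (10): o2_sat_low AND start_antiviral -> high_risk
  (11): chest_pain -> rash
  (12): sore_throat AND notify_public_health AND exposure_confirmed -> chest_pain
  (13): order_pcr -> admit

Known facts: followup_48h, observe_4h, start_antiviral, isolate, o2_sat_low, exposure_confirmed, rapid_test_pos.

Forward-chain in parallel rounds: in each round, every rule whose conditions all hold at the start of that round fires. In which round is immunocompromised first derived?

5

Round 1 — (1), (8), (10), derive hydration_advised, notify_public_health, high_risk.
Round 2 — (9), derive order_pcr.
Round 3 — (7), (13), derive sore_throat, admit.
Round 4 — (12), derive chest_pain.
Round 5 — (3), (11), derive immunocompromised, rash.
immunocompromised first appears in round 5.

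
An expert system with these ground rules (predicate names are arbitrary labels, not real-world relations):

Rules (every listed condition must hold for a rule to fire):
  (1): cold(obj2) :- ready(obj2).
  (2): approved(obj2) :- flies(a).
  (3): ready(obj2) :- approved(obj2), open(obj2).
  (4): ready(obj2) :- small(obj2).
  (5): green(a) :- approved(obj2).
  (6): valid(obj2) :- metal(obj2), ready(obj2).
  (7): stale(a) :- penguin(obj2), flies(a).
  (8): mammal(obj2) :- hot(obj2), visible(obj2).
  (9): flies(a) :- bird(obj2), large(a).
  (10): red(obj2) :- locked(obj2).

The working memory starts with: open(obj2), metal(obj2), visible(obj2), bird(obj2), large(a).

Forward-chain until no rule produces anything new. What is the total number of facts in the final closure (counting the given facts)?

11

Round 1: (9) [flies(a) :- bird(obj2), large(a).]. Adds flies(a).
Round 2: (2) [approved(obj2) :- flies(a).]. Adds approved(obj2).
Round 3: (3) [ready(obj2) :- approved(obj2), open(obj2).]; (5) [green(a) :- approved(obj2).]. Adds ready(obj2), green(a).
Round 4: (1) [cold(obj2) :- ready(obj2).]; (6) [valid(obj2) :- metal(obj2), ready(obj2).]. Adds cold(obj2), valid(obj2).
Closure: {approved(obj2), bird(obj2), cold(obj2), flies(a), green(a), large(a), metal(obj2), open(obj2), ready(obj2), valid(obj2), visible(obj2)} — 11 facts.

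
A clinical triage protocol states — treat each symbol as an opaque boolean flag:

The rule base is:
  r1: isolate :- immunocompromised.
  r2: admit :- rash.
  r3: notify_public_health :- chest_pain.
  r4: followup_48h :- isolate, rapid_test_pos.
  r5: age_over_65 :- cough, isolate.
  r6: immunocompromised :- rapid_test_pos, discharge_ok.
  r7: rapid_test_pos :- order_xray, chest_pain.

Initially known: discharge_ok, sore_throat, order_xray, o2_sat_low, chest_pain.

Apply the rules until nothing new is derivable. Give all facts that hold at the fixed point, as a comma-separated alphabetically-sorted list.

chest_pain, discharge_ok, followup_48h, immunocompromised, isolate, notify_public_health, o2_sat_low, order_xray, rapid_test_pos, sore_throat

Round 1 fires r3, r7, giving notify_public_health, rapid_test_pos.
Round 2 fires r6, giving immunocompromised.
Round 3 fires r1, giving isolate.
Round 4 fires r4, giving followup_48h.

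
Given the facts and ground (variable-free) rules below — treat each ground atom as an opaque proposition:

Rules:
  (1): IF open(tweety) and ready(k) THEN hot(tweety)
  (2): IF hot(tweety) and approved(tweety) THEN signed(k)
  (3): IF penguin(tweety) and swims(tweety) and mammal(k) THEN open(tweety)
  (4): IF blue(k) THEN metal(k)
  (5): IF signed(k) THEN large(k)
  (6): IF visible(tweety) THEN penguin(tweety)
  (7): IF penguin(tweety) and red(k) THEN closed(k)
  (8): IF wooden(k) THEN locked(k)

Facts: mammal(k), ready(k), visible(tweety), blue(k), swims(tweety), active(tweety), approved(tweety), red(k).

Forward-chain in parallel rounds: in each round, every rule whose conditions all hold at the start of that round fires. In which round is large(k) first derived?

Round 1 — (4), (6), derive metal(k), penguin(tweety).
Round 2 — (3), (7), derive open(tweety), closed(k).
Round 3 — (1), derive hot(tweety).
Round 4 — (2), derive signed(k).
Round 5 — (5), derive large(k).
large(k) first appears in round 5.

5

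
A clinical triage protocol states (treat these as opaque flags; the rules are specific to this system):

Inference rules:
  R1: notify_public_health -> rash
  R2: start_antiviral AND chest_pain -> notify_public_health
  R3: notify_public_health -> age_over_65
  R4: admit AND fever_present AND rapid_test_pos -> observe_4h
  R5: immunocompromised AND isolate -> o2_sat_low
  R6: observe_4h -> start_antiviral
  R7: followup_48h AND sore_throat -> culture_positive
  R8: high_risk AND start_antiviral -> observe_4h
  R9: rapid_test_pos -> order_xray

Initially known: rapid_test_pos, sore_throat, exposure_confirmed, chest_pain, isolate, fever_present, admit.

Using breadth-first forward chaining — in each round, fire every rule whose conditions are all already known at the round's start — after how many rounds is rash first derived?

4

Round 1 fires R4, R9, giving observe_4h, order_xray.
Round 2 fires R6, giving start_antiviral.
Round 3 fires R2, giving notify_public_health.
Round 4 fires R1, R3, giving rash, age_over_65.
rash first appears in round 4.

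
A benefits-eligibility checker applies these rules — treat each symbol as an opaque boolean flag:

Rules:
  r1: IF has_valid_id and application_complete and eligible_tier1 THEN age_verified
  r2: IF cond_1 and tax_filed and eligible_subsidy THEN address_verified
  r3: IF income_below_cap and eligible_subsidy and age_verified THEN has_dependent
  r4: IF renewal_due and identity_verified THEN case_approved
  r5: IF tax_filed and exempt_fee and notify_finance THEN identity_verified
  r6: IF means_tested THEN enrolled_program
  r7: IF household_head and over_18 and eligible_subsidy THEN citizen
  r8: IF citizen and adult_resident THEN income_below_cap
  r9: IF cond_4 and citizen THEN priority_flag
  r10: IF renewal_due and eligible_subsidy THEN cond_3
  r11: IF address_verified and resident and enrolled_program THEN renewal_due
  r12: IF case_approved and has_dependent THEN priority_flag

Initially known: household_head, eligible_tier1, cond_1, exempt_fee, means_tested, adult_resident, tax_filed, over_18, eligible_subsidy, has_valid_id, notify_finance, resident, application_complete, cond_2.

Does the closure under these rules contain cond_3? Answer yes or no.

yes

Round 1 — r1, r2, r5, r6, r7, derive age_verified, address_verified, identity_verified, enrolled_program, citizen.
Round 2 — r8, r11, derive income_below_cap, renewal_due.
Round 3 — r3, r4, r10, derive has_dependent, case_approved, cond_3.
Round 4 — r12, derive priority_flag.
cond_3 appears in round 3, so it is derivable.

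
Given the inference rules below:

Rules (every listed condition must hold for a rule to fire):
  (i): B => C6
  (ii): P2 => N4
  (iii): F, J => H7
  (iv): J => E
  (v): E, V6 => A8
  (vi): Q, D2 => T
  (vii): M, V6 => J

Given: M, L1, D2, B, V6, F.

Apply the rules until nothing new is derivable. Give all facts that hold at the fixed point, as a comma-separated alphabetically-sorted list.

Round 1: (i) [B => C6]; (vii) [M, V6 => J]. Adds C6, J.
Round 2: (iii) [F, J => H7]; (iv) [J => E]. Adds H7, E.
Round 3: (v) [E, V6 => A8]. Adds A8.

A8, B, C6, D2, E, F, H7, J, L1, M, V6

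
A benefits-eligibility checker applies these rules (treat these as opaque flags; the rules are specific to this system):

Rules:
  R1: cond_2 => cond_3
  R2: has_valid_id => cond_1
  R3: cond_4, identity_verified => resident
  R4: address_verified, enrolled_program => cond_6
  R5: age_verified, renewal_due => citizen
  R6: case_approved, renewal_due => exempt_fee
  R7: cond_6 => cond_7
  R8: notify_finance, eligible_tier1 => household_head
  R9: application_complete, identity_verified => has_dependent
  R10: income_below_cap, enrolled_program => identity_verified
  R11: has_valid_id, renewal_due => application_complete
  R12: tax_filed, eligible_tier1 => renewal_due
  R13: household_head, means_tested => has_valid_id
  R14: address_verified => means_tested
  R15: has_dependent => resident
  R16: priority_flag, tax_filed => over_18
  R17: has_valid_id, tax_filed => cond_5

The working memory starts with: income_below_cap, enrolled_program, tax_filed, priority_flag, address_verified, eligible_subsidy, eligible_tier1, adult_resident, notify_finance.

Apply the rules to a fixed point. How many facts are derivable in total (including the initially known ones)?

Round 1 — R4, R8, R10, R12, R14, R16, derive cond_6, household_head, identity_verified, renewal_due, means_tested, over_18.
Round 2 — R7, R13, derive cond_7, has_valid_id.
Round 3 — R2, R11, R17, derive cond_1, application_complete, cond_5.
Round 4 — R9, derive has_dependent.
Round 5 — R15, derive resident.
Closure: {address_verified, adult_resident, application_complete, cond_1, cond_5, cond_6, cond_7, eligible_subsidy, eligible_tier1, enrolled_program, has_dependent, has_valid_id, household_head, identity_verified, income_below_cap, means_tested, notify_finance, over_18, priority_flag, renewal_due, resident, tax_filed} — 22 facts.

22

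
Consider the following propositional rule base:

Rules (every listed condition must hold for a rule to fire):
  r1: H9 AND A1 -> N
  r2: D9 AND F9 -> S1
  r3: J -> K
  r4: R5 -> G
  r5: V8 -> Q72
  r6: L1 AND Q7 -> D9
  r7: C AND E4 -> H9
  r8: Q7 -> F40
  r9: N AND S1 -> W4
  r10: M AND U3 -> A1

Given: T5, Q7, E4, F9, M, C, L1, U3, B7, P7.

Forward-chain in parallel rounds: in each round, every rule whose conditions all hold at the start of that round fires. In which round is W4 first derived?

Round 1 fires r6, r7, r8, r10, giving D9, H9, F40, A1.
Round 2 fires r1, r2, giving N, S1.
Round 3 fires r9, giving W4.
W4 first appears in round 3.

3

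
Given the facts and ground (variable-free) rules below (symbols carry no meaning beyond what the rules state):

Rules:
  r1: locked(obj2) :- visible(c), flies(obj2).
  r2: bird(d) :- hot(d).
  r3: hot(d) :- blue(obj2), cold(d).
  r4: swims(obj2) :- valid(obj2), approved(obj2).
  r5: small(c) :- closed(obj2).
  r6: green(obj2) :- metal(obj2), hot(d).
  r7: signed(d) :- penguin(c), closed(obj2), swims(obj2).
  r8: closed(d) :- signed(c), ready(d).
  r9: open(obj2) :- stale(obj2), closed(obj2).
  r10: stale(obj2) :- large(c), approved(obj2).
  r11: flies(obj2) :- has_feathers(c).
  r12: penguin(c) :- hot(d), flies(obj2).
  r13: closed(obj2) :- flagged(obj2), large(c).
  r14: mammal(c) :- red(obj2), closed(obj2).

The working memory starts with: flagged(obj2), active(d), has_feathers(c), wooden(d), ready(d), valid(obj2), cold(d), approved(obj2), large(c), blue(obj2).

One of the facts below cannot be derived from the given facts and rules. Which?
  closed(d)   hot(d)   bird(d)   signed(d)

Round 1: r3 [hot(d) :- blue(obj2), cold(d).]; r4 [swims(obj2) :- valid(obj2), approved(obj2).]; r10 [stale(obj2) :- large(c), approved(obj2).]; r11 [flies(obj2) :- has_feathers(c).]; r13 [closed(obj2) :- flagged(obj2), large(c).]. New: hot(d), swims(obj2), stale(obj2), flies(obj2), closed(obj2).
Round 2: r2 [bird(d) :- hot(d).]; r5 [small(c) :- closed(obj2).]; r9 [open(obj2) :- stale(obj2), closed(obj2).]; r12 [penguin(c) :- hot(d), flies(obj2).]. New: bird(d), small(c), open(obj2), penguin(c).
Round 3: r7 [signed(d) :- penguin(c), closed(obj2), swims(obj2).]. New: signed(d).
Derived: hot(d) (round 1), bird(d) (round 2), signed(d) (round 3). closed(d) never appears in any round.

closed(d)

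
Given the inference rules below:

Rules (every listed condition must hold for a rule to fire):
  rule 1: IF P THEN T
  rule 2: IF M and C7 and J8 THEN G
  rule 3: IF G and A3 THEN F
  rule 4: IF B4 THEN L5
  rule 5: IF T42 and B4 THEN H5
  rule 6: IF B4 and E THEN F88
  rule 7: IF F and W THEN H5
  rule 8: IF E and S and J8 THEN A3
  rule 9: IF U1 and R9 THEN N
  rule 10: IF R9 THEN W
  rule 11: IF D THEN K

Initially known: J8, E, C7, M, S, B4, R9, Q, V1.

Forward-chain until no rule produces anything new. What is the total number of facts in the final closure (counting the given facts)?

16

[1] rule 2 [IF M and C7 and J8 THEN G]; rule 4 [IF B4 THEN L5]; rule 6 [IF B4 and E THEN F88]; rule 8 [IF E and S and J8 THEN A3]; rule 10 [IF R9 THEN W]. ⇒ new: G, L5, F88, A3, W.
[2] rule 3 [IF G and A3 THEN F]. ⇒ new: F.
[3] rule 7 [IF F and W THEN H5]. ⇒ new: H5.
Closure: {A3, B4, C7, E, F, F88, G, H5, J8, L5, M, Q, R9, S, V1, W} — 16 facts.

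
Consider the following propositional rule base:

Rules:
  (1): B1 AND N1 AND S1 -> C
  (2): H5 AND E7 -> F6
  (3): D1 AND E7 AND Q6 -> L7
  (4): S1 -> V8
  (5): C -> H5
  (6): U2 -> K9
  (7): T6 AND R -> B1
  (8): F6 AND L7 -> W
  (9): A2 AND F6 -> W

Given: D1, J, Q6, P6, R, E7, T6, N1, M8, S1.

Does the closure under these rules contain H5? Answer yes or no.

yes

Round 1 fires (3), (4), (7), giving L7, V8, B1.
Round 2 fires (1), giving C.
Round 3 fires (5), giving H5.
Round 4 fires (2), giving F6.
Round 5 fires (8), giving W.
H5 appears in round 3, so it is derivable.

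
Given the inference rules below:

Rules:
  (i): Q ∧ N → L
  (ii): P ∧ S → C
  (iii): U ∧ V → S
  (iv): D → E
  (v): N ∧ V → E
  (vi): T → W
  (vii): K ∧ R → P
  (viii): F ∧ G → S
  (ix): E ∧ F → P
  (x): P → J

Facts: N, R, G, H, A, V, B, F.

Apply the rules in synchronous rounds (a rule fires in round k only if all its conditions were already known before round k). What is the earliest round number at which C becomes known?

3

Round 1: (v) [N ∧ V → E]; (viii) [F ∧ G → S]. New: E, S.
Round 2: (ix) [E ∧ F → P]. New: P.
Round 3: (ii) [P ∧ S → C]; (x) [P → J]. New: C, J.
C first appears in round 3.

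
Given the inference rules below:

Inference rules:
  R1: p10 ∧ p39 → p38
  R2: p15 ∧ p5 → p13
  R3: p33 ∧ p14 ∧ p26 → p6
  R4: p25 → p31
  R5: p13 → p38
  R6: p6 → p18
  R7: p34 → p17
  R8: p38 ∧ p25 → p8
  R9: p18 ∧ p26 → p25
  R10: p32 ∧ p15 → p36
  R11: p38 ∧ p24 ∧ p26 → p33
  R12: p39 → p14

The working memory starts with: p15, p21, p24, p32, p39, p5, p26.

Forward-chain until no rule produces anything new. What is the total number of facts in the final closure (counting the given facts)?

17

[1] R2 [p15 ∧ p5 → p13]; R10 [p32 ∧ p15 → p36]; R12 [p39 → p14]. ⇒ new: p13, p36, p14.
[2] R5 [p13 → p38]. ⇒ new: p38.
[3] R11 [p38 ∧ p24 ∧ p26 → p33]. ⇒ new: p33.
[4] R3 [p33 ∧ p14 ∧ p26 → p6]. ⇒ new: p6.
[5] R6 [p6 → p18]. ⇒ new: p18.
[6] R9 [p18 ∧ p26 → p25]. ⇒ new: p25.
[7] R4 [p25 → p31]; R8 [p38 ∧ p25 → p8]. ⇒ new: p31, p8.
Closure: {p13, p14, p15, p18, p21, p24, p25, p26, p31, p32, p33, p36, p38, p39, p5, p6, p8} — 17 facts.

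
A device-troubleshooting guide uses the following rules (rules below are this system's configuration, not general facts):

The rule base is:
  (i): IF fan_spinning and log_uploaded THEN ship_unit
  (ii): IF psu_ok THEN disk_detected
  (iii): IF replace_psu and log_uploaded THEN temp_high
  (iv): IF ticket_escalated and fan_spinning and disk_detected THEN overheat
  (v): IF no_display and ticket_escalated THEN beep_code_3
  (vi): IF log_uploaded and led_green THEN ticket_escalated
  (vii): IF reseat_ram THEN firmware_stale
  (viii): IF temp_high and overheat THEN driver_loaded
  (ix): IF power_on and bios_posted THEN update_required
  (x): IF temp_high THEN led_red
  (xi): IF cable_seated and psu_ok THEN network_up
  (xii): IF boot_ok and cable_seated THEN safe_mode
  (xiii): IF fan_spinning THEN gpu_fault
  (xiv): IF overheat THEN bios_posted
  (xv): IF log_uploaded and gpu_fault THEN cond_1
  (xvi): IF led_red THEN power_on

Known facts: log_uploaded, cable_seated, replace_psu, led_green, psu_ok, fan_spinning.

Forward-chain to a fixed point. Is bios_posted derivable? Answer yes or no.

yes

Round 1 — (i), (ii), (iii), (vi), (xi), (xiii), derive ship_unit, disk_detected, temp_high, ticket_escalated, network_up, gpu_fault.
Round 2 — (iv), (x), (xv), derive overheat, led_red, cond_1.
Round 3 — (viii), (xiv), (xvi), derive driver_loaded, bios_posted, power_on.
Round 4 — (ix), derive update_required.
bios_posted appears in round 3, so it is derivable.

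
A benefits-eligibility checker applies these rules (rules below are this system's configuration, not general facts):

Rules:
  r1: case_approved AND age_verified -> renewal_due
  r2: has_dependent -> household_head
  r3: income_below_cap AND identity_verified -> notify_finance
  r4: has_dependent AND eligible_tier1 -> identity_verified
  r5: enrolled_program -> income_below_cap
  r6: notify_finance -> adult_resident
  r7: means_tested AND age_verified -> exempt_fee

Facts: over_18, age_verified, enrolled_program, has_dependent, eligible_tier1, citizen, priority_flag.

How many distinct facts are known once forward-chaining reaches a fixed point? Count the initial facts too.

Round 1 — r2, r4, r5, derive household_head, identity_verified, income_below_cap.
Round 2 — r3, derive notify_finance.
Round 3 — r6, derive adult_resident.
Closure: {adult_resident, age_verified, citizen, eligible_tier1, enrolled_program, has_dependent, household_head, identity_verified, income_below_cap, notify_finance, over_18, priority_flag} — 12 facts.

12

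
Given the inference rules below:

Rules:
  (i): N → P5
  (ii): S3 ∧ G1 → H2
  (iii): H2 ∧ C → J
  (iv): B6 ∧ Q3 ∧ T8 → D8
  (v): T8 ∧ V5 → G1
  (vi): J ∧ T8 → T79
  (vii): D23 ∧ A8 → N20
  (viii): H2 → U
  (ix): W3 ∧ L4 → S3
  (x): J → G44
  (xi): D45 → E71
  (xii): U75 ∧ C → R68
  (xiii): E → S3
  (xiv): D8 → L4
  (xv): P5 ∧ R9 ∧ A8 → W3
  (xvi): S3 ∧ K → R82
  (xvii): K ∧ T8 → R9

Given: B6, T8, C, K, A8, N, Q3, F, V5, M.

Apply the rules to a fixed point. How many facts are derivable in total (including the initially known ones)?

23

Round 1: (i) [N → P5]; (iv) [B6 ∧ Q3 ∧ T8 → D8]; (v) [T8 ∧ V5 → G1]; (xvii) [K ∧ T8 → R9]. Adds P5, D8, G1, R9.
Round 2: (xiv) [D8 → L4]; (xv) [P5 ∧ R9 ∧ A8 → W3]. Adds L4, W3.
Round 3: (ix) [W3 ∧ L4 → S3]. Adds S3.
Round 4: (ii) [S3 ∧ G1 → H2]; (xvi) [S3 ∧ K → R82]. Adds H2, R82.
Round 5: (iii) [H2 ∧ C → J]; (viii) [H2 → U]. Adds J, U.
Round 6: (vi) [J ∧ T8 → T79]; (x) [J → G44]. Adds T79, G44.
Closure: {A8, B6, C, D8, F, G1, G44, H2, J, K, L4, M, N, P5, Q3, R82, R9, S3, T79, T8, U, V5, W3} — 23 facts.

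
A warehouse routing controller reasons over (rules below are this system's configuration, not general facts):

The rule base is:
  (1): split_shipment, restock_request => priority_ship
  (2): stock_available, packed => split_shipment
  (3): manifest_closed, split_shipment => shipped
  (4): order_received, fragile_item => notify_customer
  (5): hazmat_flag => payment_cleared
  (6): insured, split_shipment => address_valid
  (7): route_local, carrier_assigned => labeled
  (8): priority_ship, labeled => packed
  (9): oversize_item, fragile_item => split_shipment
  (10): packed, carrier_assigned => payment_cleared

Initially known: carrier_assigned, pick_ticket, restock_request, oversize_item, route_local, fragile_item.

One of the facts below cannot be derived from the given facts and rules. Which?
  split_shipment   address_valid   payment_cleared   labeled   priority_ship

Round 1 fires (7), (9), giving labeled, split_shipment.
Round 2 fires (1), giving priority_ship.
Round 3 fires (8), giving packed.
Round 4 fires (10), giving payment_cleared.
Derived: payment_cleared (round 4), split_shipment (round 1), labeled (round 1), priority_ship (round 2). address_valid never appears in any round.

address_valid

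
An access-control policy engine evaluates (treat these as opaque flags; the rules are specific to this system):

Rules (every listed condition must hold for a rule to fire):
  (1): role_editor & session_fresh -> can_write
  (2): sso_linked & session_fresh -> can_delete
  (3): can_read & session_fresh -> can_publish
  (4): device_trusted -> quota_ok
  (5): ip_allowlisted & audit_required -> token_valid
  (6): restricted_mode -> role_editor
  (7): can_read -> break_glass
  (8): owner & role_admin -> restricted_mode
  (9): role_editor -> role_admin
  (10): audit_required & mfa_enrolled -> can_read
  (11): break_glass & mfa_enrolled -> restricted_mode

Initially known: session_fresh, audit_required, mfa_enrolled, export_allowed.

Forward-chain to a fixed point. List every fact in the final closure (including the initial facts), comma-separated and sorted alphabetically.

Round 1: (10) [audit_required & mfa_enrolled -> can_read]. New: can_read.
Round 2: (3) [can_read & session_fresh -> can_publish]; (7) [can_read -> break_glass]. New: can_publish, break_glass.
Round 3: (11) [break_glass & mfa_enrolled -> restricted_mode]. New: restricted_mode.
Round 4: (6) [restricted_mode -> role_editor]. New: role_editor.
Round 5: (1) [role_editor & session_fresh -> can_write]; (9) [role_editor -> role_admin]. New: can_write, role_admin.

audit_required, break_glass, can_publish, can_read, can_write, export_allowed, mfa_enrolled, restricted_mode, role_admin, role_editor, session_fresh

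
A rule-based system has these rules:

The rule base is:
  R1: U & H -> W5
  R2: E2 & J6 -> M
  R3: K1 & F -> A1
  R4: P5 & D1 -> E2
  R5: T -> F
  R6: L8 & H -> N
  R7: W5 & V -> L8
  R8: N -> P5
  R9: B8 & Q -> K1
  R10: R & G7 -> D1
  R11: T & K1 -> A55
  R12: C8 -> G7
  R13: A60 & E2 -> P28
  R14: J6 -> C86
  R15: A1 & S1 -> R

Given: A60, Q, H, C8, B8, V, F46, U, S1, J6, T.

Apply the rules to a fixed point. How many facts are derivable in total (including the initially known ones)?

26

Round 1: R1 [U & H -> W5]; R5 [T -> F]; R9 [B8 & Q -> K1]; R12 [C8 -> G7]; R14 [J6 -> C86]. Adds W5, F, K1, G7, C86.
Round 2: R3 [K1 & F -> A1]; R7 [W5 & V -> L8]; R11 [T & K1 -> A55]. Adds A1, L8, A55.
Round 3: R6 [L8 & H -> N]; R15 [A1 & S1 -> R]. Adds N, R.
Round 4: R8 [N -> P5]; R10 [R & G7 -> D1]. Adds P5, D1.
Round 5: R4 [P5 & D1 -> E2]. Adds E2.
Round 6: R2 [E2 & J6 -> M]; R13 [A60 & E2 -> P28]. Adds M, P28.
Closure: {A1, A55, A60, B8, C8, C86, D1, E2, F, F46, G7, H, J6, K1, L8, M, N, P28, P5, Q, R, S1, T, U, V, W5} — 26 facts.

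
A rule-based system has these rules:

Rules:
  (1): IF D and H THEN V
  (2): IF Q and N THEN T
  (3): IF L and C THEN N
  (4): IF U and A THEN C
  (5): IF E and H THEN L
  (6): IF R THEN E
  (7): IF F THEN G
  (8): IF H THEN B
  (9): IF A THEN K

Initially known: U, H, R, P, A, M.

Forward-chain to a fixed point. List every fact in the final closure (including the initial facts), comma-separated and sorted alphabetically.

A, B, C, E, H, K, L, M, N, P, R, U

Round 1 — (4), (6), (8), (9), derive C, E, B, K.
Round 2 — (5), derive L.
Round 3 — (3), derive N.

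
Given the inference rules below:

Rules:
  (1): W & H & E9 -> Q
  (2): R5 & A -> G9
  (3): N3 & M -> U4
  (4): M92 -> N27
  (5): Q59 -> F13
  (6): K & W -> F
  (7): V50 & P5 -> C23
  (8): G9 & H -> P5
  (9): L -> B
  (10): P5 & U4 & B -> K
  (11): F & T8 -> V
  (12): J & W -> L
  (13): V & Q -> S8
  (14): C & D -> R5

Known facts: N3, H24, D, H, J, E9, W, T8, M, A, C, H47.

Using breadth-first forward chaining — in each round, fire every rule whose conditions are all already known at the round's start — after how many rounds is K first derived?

4

[1] (1) [W & H & E9 -> Q]; (3) [N3 & M -> U4]; (12) [J & W -> L]; (14) [C & D -> R5]. ⇒ new: Q, U4, L, R5.
[2] (2) [R5 & A -> G9]; (9) [L -> B]. ⇒ new: G9, B.
[3] (8) [G9 & H -> P5]. ⇒ new: P5.
[4] (10) [P5 & U4 & B -> K]. ⇒ new: K.
K first appears in round 4.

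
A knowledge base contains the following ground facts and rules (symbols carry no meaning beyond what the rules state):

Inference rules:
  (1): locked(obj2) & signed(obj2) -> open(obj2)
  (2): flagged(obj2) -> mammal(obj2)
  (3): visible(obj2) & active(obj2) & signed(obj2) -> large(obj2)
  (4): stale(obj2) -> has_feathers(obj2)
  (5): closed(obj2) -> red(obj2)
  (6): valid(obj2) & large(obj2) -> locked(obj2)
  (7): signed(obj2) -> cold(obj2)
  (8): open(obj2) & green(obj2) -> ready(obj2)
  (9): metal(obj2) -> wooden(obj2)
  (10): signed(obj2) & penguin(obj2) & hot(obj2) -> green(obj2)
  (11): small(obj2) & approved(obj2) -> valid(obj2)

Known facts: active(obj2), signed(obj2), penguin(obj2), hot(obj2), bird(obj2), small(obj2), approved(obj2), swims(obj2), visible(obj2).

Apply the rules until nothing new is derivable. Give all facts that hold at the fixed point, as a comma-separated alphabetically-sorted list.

[1] (3) [visible(obj2) & active(obj2) & signed(obj2) -> large(obj2)]; (7) [signed(obj2) -> cold(obj2)]; (10) [signed(obj2) & penguin(obj2) & hot(obj2) -> green(obj2)]; (11) [small(obj2) & approved(obj2) -> valid(obj2)]. ⇒ new: large(obj2), cold(obj2), green(obj2), valid(obj2).
[2] (6) [valid(obj2) & large(obj2) -> locked(obj2)]. ⇒ new: locked(obj2).
[3] (1) [locked(obj2) & signed(obj2) -> open(obj2)]. ⇒ new: open(obj2).
[4] (8) [open(obj2) & green(obj2) -> ready(obj2)]. ⇒ new: ready(obj2).

active(obj2), approved(obj2), bird(obj2), cold(obj2), green(obj2), hot(obj2), large(obj2), locked(obj2), open(obj2), penguin(obj2), ready(obj2), signed(obj2), small(obj2), swims(obj2), valid(obj2), visible(obj2)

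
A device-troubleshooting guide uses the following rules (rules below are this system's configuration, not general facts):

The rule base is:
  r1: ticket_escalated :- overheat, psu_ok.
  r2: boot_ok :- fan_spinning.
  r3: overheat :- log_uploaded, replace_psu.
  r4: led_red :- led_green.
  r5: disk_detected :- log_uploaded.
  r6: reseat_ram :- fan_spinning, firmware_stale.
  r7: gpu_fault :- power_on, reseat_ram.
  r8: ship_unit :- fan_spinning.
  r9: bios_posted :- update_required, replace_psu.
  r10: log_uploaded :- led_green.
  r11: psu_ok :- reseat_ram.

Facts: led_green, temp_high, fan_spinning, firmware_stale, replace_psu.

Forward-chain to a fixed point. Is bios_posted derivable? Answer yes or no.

Round 1 fires r2, r4, r6, r8, r10, giving boot_ok, led_red, reseat_ram, ship_unit, log_uploaded.
Round 2 fires r3, r5, r11, giving overheat, disk_detected, psu_ok.
Round 3 fires r1, giving ticket_escalated.
Fixed point reached. bios_posted is concluded only by r9; r9 needs update_required (never derived).

no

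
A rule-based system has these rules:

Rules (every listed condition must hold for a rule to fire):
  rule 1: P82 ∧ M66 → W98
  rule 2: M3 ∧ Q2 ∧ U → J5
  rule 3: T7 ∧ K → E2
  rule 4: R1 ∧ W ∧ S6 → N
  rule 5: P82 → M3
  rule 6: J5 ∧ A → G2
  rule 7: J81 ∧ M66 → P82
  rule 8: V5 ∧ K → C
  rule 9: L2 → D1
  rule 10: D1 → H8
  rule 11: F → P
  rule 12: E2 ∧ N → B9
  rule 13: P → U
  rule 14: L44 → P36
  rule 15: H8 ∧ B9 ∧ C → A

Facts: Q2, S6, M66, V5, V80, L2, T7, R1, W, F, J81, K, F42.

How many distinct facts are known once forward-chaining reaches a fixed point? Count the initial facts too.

[1] rule 3 [T7 ∧ K → E2]; rule 4 [R1 ∧ W ∧ S6 → N]; rule 7 [J81 ∧ M66 → P82]; rule 8 [V5 ∧ K → C]; rule 9 [L2 → D1]; rule 11 [F → P]. ⇒ new: E2, N, P82, C, D1, P.
[2] rule 1 [P82 ∧ M66 → W98]; rule 5 [P82 → M3]; rule 10 [D1 → H8]; rule 12 [E2 ∧ N → B9]; rule 13 [P → U]. ⇒ new: W98, M3, H8, B9, U.
[3] rule 2 [M3 ∧ Q2 ∧ U → J5]; rule 15 [H8 ∧ B9 ∧ C → A]. ⇒ new: J5, A.
[4] rule 6 [J5 ∧ A → G2]. ⇒ new: G2.
Closure: {A, B9, C, D1, E2, F, F42, G2, H8, J5, J81, K, L2, M3, M66, N, P, P82, Q2, R1, S6, T7, U, V5, V80, W, W98} — 27 facts.

27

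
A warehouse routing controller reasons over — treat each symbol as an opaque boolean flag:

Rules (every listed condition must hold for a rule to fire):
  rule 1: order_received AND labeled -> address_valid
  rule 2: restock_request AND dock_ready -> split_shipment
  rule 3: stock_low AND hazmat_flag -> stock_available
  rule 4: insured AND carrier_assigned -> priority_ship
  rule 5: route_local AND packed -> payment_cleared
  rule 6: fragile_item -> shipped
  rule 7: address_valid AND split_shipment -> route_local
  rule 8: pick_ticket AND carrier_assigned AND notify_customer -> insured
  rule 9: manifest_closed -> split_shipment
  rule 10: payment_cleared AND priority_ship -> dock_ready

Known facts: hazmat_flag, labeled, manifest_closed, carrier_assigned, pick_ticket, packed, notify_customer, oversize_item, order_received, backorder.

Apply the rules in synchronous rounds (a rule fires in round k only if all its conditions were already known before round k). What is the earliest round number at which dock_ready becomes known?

4

Round 1 — rule 1, rule 8, rule 9, derive address_valid, insured, split_shipment.
Round 2 — rule 4, rule 7, derive priority_ship, route_local.
Round 3 — rule 5, derive payment_cleared.
Round 4 — rule 10, derive dock_ready.
dock_ready first appears in round 4.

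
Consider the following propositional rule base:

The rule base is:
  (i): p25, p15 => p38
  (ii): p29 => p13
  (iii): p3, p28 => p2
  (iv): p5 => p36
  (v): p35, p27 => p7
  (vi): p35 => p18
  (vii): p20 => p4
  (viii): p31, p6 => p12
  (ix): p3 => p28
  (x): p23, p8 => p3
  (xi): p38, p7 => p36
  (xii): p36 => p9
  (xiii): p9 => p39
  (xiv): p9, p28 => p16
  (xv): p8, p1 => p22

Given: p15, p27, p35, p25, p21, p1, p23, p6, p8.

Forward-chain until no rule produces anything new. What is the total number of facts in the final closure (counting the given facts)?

20

Round 1: (i) [p25, p15 => p38]; (v) [p35, p27 => p7]; (vi) [p35 => p18]; (x) [p23, p8 => p3]; (xv) [p8, p1 => p22]. Adds p38, p7, p18, p3, p22.
Round 2: (ix) [p3 => p28]; (xi) [p38, p7 => p36]. Adds p28, p36.
Round 3: (iii) [p3, p28 => p2]; (xii) [p36 => p9]. Adds p2, p9.
Round 4: (xiii) [p9 => p39]; (xiv) [p9, p28 => p16]. Adds p39, p16.
Closure: {p1, p15, p16, p18, p2, p21, p22, p23, p25, p27, p28, p3, p35, p36, p38, p39, p6, p7, p8, p9} — 20 facts.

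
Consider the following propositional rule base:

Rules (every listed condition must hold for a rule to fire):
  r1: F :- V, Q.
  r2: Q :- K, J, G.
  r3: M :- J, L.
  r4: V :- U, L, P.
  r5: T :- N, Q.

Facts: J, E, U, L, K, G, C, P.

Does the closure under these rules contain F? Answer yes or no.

yes

Round 1 — r2, r3, r4, derive Q, M, V.
Round 2 — r1, derive F.
F appears in round 2, so it is derivable.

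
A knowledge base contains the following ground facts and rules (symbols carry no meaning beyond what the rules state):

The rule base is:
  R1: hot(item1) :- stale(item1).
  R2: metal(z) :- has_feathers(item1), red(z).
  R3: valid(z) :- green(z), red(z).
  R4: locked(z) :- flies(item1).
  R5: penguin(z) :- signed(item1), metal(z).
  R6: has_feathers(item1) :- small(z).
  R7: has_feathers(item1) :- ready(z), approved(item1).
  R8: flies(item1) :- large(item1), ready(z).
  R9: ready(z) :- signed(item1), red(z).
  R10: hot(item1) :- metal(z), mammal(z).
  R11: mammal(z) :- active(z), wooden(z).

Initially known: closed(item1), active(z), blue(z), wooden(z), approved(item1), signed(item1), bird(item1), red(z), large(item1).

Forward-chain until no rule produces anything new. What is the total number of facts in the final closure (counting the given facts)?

Round 1: R9 [ready(z) :- signed(item1), red(z).]; R11 [mammal(z) :- active(z), wooden(z).]. Adds ready(z), mammal(z).
Round 2: R7 [has_feathers(item1) :- ready(z), approved(item1).]; R8 [flies(item1) :- large(item1), ready(z).]. Adds has_feathers(item1), flies(item1).
Round 3: R2 [metal(z) :- has_feathers(item1), red(z).]; R4 [locked(z) :- flies(item1).]. Adds metal(z), locked(z).
Round 4: R5 [penguin(z) :- signed(item1), metal(z).]; R10 [hot(item1) :- metal(z), mammal(z).]. Adds penguin(z), hot(item1).
Closure: {active(z), approved(item1), bird(item1), blue(z), closed(item1), flies(item1), has_feathers(item1), hot(item1), large(item1), locked(z), mammal(z), metal(z), penguin(z), ready(z), red(z), signed(item1), wooden(z)} — 17 facts.

17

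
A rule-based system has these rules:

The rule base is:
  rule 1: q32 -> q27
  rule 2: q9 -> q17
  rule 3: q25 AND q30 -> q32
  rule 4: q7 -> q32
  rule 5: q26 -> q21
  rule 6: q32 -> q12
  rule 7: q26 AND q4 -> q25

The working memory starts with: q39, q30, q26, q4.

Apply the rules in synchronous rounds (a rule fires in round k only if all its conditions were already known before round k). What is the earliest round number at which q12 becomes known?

Round 1: rule 5 [q26 -> q21]; rule 7 [q26 AND q4 -> q25]. Adds q21, q25.
Round 2: rule 3 [q25 AND q30 -> q32]. Adds q32.
Round 3: rule 1 [q32 -> q27]; rule 6 [q32 -> q12]. Adds q27, q12.
q12 first appears in round 3.

3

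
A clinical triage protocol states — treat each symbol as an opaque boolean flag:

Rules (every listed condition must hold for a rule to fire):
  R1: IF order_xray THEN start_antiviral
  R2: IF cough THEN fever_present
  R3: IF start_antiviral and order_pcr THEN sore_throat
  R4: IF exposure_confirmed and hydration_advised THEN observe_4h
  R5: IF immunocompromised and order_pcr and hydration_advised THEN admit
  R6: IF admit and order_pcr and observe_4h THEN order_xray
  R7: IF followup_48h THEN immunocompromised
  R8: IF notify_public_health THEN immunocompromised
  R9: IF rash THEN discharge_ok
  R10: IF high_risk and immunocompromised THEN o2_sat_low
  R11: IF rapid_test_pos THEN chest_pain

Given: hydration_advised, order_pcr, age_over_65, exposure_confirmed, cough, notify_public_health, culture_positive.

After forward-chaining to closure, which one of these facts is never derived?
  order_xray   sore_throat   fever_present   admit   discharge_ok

discharge_ok

Round 1 fires R2, R4, R8, giving fever_present, observe_4h, immunocompromised.
Round 2 fires R5, giving admit.
Round 3 fires R6, giving order_xray.
Round 4 fires R1, giving start_antiviral.
Round 5 fires R3, giving sore_throat.
Derived: admit (round 2), fever_present (round 1), order_xray (round 3), sore_throat (round 5). discharge_ok never appears in any round.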